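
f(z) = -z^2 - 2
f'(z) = -2*z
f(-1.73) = -4.99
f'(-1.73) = 3.46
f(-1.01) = -3.02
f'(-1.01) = 2.02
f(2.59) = -8.71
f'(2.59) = -5.18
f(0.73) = -2.53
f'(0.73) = -1.46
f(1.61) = -4.59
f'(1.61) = -3.22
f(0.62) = -2.38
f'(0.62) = -1.24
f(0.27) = -2.07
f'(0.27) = -0.54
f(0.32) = -2.10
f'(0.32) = -0.64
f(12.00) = -146.00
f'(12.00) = -24.00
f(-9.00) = -83.00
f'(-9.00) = 18.00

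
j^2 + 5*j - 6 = (j - 1)*(j + 6)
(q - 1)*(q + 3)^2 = q^3 + 5*q^2 + 3*q - 9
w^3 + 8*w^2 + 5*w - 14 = (w - 1)*(w + 2)*(w + 7)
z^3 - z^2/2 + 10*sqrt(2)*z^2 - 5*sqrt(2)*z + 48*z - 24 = (z - 1/2)*(z + 4*sqrt(2))*(z + 6*sqrt(2))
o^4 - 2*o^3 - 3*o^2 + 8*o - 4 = (o - 2)*(o - 1)^2*(o + 2)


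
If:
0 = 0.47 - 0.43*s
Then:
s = 1.09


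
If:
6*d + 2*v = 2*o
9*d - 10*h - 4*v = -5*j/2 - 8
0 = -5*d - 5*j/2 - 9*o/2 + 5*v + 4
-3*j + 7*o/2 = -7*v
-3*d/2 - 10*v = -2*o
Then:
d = 256/2041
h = 10778/10205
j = 1400/2041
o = 912/2041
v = 144/2041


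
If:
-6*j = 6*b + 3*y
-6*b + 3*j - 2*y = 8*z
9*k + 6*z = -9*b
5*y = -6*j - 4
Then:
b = 14/39 - 16*z/39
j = 40*z/39 + 4/39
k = -10*z/39 - 14/39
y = -16*z/13 - 12/13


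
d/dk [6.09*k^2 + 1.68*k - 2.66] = 12.18*k + 1.68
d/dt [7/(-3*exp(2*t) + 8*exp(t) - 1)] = (42*exp(t) - 56)*exp(t)/(3*exp(2*t) - 8*exp(t) + 1)^2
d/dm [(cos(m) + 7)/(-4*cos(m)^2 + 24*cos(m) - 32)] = (sin(m)^2 - 14*cos(m) + 49)*sin(m)/(4*(cos(m)^2 - 6*cos(m) + 8)^2)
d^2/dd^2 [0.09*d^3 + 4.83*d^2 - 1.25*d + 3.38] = 0.54*d + 9.66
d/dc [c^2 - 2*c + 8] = 2*c - 2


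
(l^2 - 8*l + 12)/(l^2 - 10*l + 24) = (l - 2)/(l - 4)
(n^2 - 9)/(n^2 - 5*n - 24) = (n - 3)/(n - 8)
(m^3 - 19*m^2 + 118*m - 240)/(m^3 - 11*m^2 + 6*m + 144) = (m - 5)/(m + 3)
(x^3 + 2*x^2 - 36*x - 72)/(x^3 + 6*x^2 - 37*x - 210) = (x^2 + 8*x + 12)/(x^2 + 12*x + 35)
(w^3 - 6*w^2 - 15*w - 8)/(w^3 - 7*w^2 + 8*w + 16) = (w^2 - 7*w - 8)/(w^2 - 8*w + 16)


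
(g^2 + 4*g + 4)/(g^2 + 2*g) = (g + 2)/g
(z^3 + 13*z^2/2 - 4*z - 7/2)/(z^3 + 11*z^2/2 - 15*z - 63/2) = (2*z^2 - z - 1)/(2*z^2 - 3*z - 9)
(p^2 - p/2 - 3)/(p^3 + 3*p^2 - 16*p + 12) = (p + 3/2)/(p^2 + 5*p - 6)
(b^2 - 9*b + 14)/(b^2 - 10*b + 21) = (b - 2)/(b - 3)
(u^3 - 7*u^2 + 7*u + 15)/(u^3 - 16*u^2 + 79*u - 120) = (u + 1)/(u - 8)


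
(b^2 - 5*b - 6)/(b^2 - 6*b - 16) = (-b^2 + 5*b + 6)/(-b^2 + 6*b + 16)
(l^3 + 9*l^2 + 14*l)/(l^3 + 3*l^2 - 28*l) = (l + 2)/(l - 4)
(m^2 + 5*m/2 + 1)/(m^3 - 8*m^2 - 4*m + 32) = (m + 1/2)/(m^2 - 10*m + 16)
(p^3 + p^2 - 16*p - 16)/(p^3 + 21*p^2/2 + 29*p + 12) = 2*(p^2 - 3*p - 4)/(2*p^2 + 13*p + 6)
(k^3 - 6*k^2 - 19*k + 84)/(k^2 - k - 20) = (k^2 - 10*k + 21)/(k - 5)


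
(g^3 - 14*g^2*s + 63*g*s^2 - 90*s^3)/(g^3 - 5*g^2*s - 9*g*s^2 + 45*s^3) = (g - 6*s)/(g + 3*s)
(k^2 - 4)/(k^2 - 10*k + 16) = (k + 2)/(k - 8)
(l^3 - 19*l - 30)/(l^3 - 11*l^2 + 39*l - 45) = (l^2 + 5*l + 6)/(l^2 - 6*l + 9)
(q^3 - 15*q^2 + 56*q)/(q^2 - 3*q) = (q^2 - 15*q + 56)/(q - 3)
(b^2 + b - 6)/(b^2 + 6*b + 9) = (b - 2)/(b + 3)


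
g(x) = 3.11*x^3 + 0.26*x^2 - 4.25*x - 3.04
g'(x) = 9.33*x^2 + 0.52*x - 4.25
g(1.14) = -2.94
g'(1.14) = 8.47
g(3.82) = 157.88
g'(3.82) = 133.88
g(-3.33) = -100.84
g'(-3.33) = 97.48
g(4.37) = 242.89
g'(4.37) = 176.20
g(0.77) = -4.74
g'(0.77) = 1.68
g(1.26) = -1.76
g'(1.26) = 11.22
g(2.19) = 21.57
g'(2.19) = 41.64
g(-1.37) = -4.73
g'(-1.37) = 12.55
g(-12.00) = -5288.68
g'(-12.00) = 1333.03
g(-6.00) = -639.94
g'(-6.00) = 328.51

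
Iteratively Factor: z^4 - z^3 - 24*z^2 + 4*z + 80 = (z + 2)*(z^3 - 3*z^2 - 18*z + 40) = (z - 2)*(z + 2)*(z^2 - z - 20) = (z - 5)*(z - 2)*(z + 2)*(z + 4)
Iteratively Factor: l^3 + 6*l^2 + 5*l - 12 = (l - 1)*(l^2 + 7*l + 12) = (l - 1)*(l + 4)*(l + 3)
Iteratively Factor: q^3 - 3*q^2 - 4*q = (q - 4)*(q^2 + q) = q*(q - 4)*(q + 1)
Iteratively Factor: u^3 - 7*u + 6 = (u - 1)*(u^2 + u - 6) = (u - 2)*(u - 1)*(u + 3)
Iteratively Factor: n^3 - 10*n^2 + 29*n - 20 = (n - 1)*(n^2 - 9*n + 20) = (n - 5)*(n - 1)*(n - 4)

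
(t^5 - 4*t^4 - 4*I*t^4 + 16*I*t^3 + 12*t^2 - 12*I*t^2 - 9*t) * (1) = t^5 - 4*t^4 - 4*I*t^4 + 16*I*t^3 + 12*t^2 - 12*I*t^2 - 9*t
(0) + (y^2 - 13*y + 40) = y^2 - 13*y + 40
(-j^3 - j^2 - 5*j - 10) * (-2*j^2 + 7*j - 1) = 2*j^5 - 5*j^4 + 4*j^3 - 14*j^2 - 65*j + 10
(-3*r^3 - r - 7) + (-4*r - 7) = -3*r^3 - 5*r - 14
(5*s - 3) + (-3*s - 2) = 2*s - 5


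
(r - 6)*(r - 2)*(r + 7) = r^3 - r^2 - 44*r + 84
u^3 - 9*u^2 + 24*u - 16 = (u - 4)^2*(u - 1)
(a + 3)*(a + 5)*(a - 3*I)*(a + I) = a^4 + 8*a^3 - 2*I*a^3 + 18*a^2 - 16*I*a^2 + 24*a - 30*I*a + 45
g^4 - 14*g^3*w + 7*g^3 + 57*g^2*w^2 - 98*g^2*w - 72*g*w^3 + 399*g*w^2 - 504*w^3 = (g + 7)*(g - 8*w)*(g - 3*w)^2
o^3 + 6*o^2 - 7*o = o*(o - 1)*(o + 7)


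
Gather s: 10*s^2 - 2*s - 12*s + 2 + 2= 10*s^2 - 14*s + 4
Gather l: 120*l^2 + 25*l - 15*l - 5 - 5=120*l^2 + 10*l - 10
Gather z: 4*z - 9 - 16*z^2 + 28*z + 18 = -16*z^2 + 32*z + 9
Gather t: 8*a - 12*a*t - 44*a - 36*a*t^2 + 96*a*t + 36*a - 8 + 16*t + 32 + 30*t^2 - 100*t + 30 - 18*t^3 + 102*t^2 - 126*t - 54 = -18*t^3 + t^2*(132 - 36*a) + t*(84*a - 210)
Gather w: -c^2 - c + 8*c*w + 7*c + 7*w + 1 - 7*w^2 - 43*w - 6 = -c^2 + 6*c - 7*w^2 + w*(8*c - 36) - 5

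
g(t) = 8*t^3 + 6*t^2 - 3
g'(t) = 24*t^2 + 12*t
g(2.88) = 237.87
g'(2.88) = 233.63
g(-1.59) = -19.99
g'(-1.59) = 41.59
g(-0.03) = -2.99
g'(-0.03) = -0.34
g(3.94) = 579.45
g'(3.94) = 419.85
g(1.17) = 18.03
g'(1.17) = 46.89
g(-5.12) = -919.46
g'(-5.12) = 567.71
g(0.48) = -0.73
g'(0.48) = 11.29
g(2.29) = 124.54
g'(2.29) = 153.34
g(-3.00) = -165.00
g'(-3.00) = 180.00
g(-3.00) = -165.00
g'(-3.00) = 180.00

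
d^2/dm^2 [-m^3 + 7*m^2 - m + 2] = 14 - 6*m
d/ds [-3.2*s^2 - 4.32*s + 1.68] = -6.4*s - 4.32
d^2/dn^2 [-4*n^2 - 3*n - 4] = -8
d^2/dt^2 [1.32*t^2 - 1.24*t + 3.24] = 2.64000000000000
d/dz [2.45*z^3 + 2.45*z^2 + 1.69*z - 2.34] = 7.35*z^2 + 4.9*z + 1.69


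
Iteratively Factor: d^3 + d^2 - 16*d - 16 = (d + 1)*(d^2 - 16) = (d - 4)*(d + 1)*(d + 4)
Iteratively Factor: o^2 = (o)*(o)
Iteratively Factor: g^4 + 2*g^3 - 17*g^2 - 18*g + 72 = (g + 4)*(g^3 - 2*g^2 - 9*g + 18) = (g - 2)*(g + 4)*(g^2 - 9) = (g - 3)*(g - 2)*(g + 4)*(g + 3)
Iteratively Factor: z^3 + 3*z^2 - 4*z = (z + 4)*(z^2 - z) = z*(z + 4)*(z - 1)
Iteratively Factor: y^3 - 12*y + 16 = (y - 2)*(y^2 + 2*y - 8) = (y - 2)^2*(y + 4)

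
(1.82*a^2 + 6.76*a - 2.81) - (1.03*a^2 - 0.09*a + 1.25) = 0.79*a^2 + 6.85*a - 4.06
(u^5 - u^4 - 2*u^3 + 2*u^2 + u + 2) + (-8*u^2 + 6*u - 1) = u^5 - u^4 - 2*u^3 - 6*u^2 + 7*u + 1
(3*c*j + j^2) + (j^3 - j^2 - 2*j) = 3*c*j + j^3 - 2*j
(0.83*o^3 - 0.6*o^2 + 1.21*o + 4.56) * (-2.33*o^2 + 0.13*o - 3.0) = -1.9339*o^5 + 1.5059*o^4 - 5.3873*o^3 - 8.6675*o^2 - 3.0372*o - 13.68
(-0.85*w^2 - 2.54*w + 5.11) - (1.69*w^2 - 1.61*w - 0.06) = -2.54*w^2 - 0.93*w + 5.17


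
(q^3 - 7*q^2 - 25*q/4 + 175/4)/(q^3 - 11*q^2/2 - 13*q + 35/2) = (q - 5/2)/(q - 1)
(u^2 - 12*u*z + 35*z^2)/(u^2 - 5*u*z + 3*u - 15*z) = (u - 7*z)/(u + 3)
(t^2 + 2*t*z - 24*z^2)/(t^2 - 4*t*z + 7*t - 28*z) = (t + 6*z)/(t + 7)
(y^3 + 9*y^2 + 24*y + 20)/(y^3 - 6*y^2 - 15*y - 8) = (y^3 + 9*y^2 + 24*y + 20)/(y^3 - 6*y^2 - 15*y - 8)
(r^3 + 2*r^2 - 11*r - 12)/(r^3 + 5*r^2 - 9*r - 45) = (r^2 + 5*r + 4)/(r^2 + 8*r + 15)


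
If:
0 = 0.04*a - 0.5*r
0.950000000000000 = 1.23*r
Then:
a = 9.65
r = 0.77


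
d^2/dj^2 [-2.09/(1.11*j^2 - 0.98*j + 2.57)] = (5.150178*j^2 - 4.547004*j - 2.09*(2.22*j - 0.98)*(4.44*j - 1.96) + 11.924286)/(1.11*j^2 - 0.98*j + 2.57)^3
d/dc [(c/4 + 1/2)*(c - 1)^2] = 3*c^2/4 - 3/4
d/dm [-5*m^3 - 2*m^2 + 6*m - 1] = -15*m^2 - 4*m + 6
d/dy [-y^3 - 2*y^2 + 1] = y*(-3*y - 4)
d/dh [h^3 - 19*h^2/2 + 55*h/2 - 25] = 3*h^2 - 19*h + 55/2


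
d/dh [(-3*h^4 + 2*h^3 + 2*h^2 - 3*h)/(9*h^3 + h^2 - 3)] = (-27*h^6 - 6*h^5 - 16*h^4 + 90*h^3 - 15*h^2 - 12*h + 9)/(81*h^6 + 18*h^5 + h^4 - 54*h^3 - 6*h^2 + 9)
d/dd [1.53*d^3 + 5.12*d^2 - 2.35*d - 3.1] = 4.59*d^2 + 10.24*d - 2.35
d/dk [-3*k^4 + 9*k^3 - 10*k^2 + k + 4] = -12*k^3 + 27*k^2 - 20*k + 1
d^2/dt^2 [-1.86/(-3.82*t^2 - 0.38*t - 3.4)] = (-54.283728*t^2 - 5.399952*t + 1.86*(7.64*t + 0.38)*(15.28*t + 0.76) - 48.31536)/(3.82*t^2 + 0.38*t + 3.4)^3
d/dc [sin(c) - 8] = cos(c)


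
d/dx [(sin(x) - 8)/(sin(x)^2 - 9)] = (16*sin(x) + cos(x)^2 - 10)*cos(x)/(sin(x)^2 - 9)^2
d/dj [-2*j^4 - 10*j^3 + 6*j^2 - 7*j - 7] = -8*j^3 - 30*j^2 + 12*j - 7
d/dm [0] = 0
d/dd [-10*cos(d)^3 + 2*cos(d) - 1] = 2*(15*cos(d)^2 - 1)*sin(d)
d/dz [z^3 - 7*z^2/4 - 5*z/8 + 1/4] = 3*z^2 - 7*z/2 - 5/8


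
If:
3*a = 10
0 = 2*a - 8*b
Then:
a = 10/3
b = 5/6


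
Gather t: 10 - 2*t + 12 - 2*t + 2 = 24 - 4*t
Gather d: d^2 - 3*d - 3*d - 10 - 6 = d^2 - 6*d - 16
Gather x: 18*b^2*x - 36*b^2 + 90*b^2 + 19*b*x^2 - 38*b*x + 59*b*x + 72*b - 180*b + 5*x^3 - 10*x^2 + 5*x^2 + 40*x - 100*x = 54*b^2 - 108*b + 5*x^3 + x^2*(19*b - 5) + x*(18*b^2 + 21*b - 60)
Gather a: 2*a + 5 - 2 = 2*a + 3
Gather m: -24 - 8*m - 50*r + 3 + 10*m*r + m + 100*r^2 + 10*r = m*(10*r - 7) + 100*r^2 - 40*r - 21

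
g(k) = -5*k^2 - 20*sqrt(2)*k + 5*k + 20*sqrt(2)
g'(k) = -10*k - 20*sqrt(2) + 5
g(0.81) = 6.14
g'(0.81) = -31.38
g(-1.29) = 50.00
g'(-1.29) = -10.38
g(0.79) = 6.77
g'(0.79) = -31.18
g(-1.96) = 54.71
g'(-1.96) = -3.68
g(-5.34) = 10.04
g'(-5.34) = 30.12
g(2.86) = -79.21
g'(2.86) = -51.88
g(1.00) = 0.00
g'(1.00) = -33.28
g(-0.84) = 44.32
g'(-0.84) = -14.88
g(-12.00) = -412.30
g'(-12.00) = 96.72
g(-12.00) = -412.30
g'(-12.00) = 96.72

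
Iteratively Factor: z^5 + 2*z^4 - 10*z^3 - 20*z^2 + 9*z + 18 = (z - 3)*(z^4 + 5*z^3 + 5*z^2 - 5*z - 6) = (z - 3)*(z + 3)*(z^3 + 2*z^2 - z - 2) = (z - 3)*(z - 1)*(z + 3)*(z^2 + 3*z + 2) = (z - 3)*(z - 1)*(z + 1)*(z + 3)*(z + 2)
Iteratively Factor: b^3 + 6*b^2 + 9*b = (b)*(b^2 + 6*b + 9) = b*(b + 3)*(b + 3)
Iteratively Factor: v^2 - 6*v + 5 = (v - 5)*(v - 1)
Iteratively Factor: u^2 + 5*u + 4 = (u + 4)*(u + 1)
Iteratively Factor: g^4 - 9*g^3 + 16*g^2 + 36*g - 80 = (g - 4)*(g^3 - 5*g^2 - 4*g + 20) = (g - 5)*(g - 4)*(g^2 - 4) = (g - 5)*(g - 4)*(g + 2)*(g - 2)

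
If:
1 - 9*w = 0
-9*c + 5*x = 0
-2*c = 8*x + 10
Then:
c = -25/41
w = 1/9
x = -45/41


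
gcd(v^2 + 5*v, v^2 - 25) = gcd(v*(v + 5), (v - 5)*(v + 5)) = v + 5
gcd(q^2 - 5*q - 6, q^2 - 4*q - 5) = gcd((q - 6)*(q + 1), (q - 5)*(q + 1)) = q + 1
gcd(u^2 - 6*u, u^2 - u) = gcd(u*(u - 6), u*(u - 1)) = u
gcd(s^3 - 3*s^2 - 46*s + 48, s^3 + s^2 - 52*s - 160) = s - 8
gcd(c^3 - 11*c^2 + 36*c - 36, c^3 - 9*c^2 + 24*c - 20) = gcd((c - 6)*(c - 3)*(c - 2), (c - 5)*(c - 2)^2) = c - 2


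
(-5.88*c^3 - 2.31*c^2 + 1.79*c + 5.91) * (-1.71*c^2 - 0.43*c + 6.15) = 10.0548*c^5 + 6.4785*c^4 - 38.2296*c^3 - 25.0823*c^2 + 8.4672*c + 36.3465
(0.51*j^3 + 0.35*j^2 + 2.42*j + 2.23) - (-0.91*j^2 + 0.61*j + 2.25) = 0.51*j^3 + 1.26*j^2 + 1.81*j - 0.02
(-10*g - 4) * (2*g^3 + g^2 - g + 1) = -20*g^4 - 18*g^3 + 6*g^2 - 6*g - 4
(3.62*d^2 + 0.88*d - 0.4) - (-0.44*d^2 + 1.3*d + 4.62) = 4.06*d^2 - 0.42*d - 5.02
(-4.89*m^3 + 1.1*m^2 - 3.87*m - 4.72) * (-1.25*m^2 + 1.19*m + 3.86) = 6.1125*m^5 - 7.1941*m^4 - 12.7289*m^3 + 5.5407*m^2 - 20.555*m - 18.2192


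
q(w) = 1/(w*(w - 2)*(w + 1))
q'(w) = -1/(w*(w - 2)*(w + 1)^2) - 1/(w*(w - 2)^2*(w + 1)) - 1/(w^2*(w - 2)*(w + 1)) = (-w*(w - 2) - w*(w + 1) - (w - 2)*(w + 1))/(w^2*(w - 2)^2*(w + 1)^2)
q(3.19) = 0.06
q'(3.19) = -0.09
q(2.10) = 1.54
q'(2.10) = -16.59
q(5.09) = 0.01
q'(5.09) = -0.01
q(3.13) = 0.07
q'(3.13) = -0.10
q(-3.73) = -0.02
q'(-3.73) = -0.01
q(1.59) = -0.59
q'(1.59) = -0.84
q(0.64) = -0.70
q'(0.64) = 1.01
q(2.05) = 3.20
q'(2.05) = -66.58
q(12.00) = 0.00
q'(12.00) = 0.00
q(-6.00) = 0.00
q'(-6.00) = 0.00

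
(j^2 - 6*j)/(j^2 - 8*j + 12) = j/(j - 2)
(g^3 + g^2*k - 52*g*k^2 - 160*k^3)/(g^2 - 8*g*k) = g + 9*k + 20*k^2/g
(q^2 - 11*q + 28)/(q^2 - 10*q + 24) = (q - 7)/(q - 6)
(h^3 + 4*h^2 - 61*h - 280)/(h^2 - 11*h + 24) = (h^2 + 12*h + 35)/(h - 3)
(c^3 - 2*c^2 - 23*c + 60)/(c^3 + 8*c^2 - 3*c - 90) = (c - 4)/(c + 6)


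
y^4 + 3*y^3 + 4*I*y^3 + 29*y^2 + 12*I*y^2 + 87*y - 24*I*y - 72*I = (y + 3)*(y - 3*I)*(y - I)*(y + 8*I)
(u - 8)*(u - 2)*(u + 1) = u^3 - 9*u^2 + 6*u + 16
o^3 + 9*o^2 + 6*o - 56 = (o - 2)*(o + 4)*(o + 7)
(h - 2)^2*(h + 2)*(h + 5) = h^4 + 3*h^3 - 14*h^2 - 12*h + 40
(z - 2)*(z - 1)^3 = z^4 - 5*z^3 + 9*z^2 - 7*z + 2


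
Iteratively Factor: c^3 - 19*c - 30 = (c + 3)*(c^2 - 3*c - 10) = (c + 2)*(c + 3)*(c - 5)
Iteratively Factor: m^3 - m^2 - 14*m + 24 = (m - 2)*(m^2 + m - 12) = (m - 2)*(m + 4)*(m - 3)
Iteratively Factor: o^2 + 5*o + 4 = (o + 4)*(o + 1)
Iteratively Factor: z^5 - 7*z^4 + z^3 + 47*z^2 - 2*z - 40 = (z + 1)*(z^4 - 8*z^3 + 9*z^2 + 38*z - 40) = (z - 5)*(z + 1)*(z^3 - 3*z^2 - 6*z + 8) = (z - 5)*(z + 1)*(z + 2)*(z^2 - 5*z + 4) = (z - 5)*(z - 1)*(z + 1)*(z + 2)*(z - 4)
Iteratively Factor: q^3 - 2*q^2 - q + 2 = (q - 2)*(q^2 - 1) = (q - 2)*(q + 1)*(q - 1)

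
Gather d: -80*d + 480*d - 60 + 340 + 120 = 400*d + 400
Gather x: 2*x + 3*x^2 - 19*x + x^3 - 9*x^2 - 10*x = x^3 - 6*x^2 - 27*x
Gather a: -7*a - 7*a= -14*a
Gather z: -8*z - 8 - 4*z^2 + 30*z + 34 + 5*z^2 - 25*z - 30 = z^2 - 3*z - 4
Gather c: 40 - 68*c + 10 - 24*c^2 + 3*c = -24*c^2 - 65*c + 50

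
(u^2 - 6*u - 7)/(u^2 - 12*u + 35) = (u + 1)/(u - 5)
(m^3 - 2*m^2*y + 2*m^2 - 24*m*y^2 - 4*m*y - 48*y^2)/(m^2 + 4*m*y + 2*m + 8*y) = m - 6*y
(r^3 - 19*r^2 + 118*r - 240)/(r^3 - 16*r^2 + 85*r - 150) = (r - 8)/(r - 5)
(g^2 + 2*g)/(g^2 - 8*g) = (g + 2)/(g - 8)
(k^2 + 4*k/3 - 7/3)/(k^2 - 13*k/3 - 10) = (-3*k^2 - 4*k + 7)/(-3*k^2 + 13*k + 30)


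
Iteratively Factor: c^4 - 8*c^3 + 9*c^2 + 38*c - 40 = (c + 2)*(c^3 - 10*c^2 + 29*c - 20) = (c - 4)*(c + 2)*(c^2 - 6*c + 5) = (c - 4)*(c - 1)*(c + 2)*(c - 5)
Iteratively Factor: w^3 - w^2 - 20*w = (w + 4)*(w^2 - 5*w) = w*(w + 4)*(w - 5)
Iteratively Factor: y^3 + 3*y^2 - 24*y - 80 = (y + 4)*(y^2 - y - 20) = (y + 4)^2*(y - 5)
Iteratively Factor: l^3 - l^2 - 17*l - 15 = (l - 5)*(l^2 + 4*l + 3) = (l - 5)*(l + 1)*(l + 3)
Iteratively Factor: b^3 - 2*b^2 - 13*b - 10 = (b + 1)*(b^2 - 3*b - 10) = (b - 5)*(b + 1)*(b + 2)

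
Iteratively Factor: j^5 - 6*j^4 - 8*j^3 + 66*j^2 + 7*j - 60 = (j + 3)*(j^4 - 9*j^3 + 19*j^2 + 9*j - 20) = (j - 1)*(j + 3)*(j^3 - 8*j^2 + 11*j + 20) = (j - 4)*(j - 1)*(j + 3)*(j^2 - 4*j - 5) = (j - 4)*(j - 1)*(j + 1)*(j + 3)*(j - 5)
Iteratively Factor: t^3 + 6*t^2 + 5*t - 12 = (t + 3)*(t^2 + 3*t - 4) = (t + 3)*(t + 4)*(t - 1)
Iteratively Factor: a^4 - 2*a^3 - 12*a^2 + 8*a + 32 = (a - 4)*(a^3 + 2*a^2 - 4*a - 8) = (a - 4)*(a + 2)*(a^2 - 4) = (a - 4)*(a + 2)^2*(a - 2)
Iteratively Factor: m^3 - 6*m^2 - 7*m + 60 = (m + 3)*(m^2 - 9*m + 20) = (m - 4)*(m + 3)*(m - 5)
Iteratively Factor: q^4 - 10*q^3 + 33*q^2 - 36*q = (q - 4)*(q^3 - 6*q^2 + 9*q) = q*(q - 4)*(q^2 - 6*q + 9) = q*(q - 4)*(q - 3)*(q - 3)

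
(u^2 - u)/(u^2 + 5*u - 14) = u*(u - 1)/(u^2 + 5*u - 14)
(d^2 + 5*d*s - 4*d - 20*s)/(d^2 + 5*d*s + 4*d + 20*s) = (d - 4)/(d + 4)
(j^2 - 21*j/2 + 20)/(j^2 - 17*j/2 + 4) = (2*j - 5)/(2*j - 1)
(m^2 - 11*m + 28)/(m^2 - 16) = (m - 7)/(m + 4)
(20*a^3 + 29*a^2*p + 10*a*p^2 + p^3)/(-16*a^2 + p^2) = (5*a^2 + 6*a*p + p^2)/(-4*a + p)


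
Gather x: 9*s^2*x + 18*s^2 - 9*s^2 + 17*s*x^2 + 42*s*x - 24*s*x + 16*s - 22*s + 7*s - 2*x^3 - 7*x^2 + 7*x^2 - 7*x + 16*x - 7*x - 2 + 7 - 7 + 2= 9*s^2 + 17*s*x^2 + s - 2*x^3 + x*(9*s^2 + 18*s + 2)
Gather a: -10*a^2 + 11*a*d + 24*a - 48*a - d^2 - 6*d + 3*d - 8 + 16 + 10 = -10*a^2 + a*(11*d - 24) - d^2 - 3*d + 18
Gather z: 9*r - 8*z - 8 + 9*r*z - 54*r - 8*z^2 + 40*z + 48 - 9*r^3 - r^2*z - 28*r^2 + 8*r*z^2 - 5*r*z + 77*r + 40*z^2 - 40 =-9*r^3 - 28*r^2 + 32*r + z^2*(8*r + 32) + z*(-r^2 + 4*r + 32)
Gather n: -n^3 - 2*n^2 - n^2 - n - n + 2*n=-n^3 - 3*n^2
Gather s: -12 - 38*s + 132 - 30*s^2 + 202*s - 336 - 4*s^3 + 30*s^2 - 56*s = -4*s^3 + 108*s - 216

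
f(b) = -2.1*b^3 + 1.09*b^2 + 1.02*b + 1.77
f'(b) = -6.3*b^2 + 2.18*b + 1.02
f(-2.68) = 47.29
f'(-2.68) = -50.07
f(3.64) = -81.36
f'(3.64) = -74.52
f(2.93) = -38.71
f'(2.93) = -46.68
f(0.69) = 2.30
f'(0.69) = -0.48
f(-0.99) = 3.87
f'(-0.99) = -7.31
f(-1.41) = 8.39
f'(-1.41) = -14.58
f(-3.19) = 77.78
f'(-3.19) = -70.04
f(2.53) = -22.68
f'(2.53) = -33.79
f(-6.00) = 488.49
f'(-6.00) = -238.86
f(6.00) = -406.47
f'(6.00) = -212.70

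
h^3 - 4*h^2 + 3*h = h*(h - 3)*(h - 1)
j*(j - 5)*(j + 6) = j^3 + j^2 - 30*j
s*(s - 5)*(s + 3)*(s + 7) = s^4 + 5*s^3 - 29*s^2 - 105*s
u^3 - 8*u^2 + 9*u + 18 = (u - 6)*(u - 3)*(u + 1)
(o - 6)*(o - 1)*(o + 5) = o^3 - 2*o^2 - 29*o + 30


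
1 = 1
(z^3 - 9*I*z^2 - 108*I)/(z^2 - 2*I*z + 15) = (z^2 - 12*I*z - 36)/(z - 5*I)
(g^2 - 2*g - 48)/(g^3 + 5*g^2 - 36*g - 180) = (g - 8)/(g^2 - g - 30)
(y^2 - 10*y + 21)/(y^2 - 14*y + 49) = (y - 3)/(y - 7)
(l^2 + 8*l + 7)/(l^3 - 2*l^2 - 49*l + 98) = (l + 1)/(l^2 - 9*l + 14)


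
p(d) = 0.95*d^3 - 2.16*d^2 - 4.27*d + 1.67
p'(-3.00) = 34.34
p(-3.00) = -30.61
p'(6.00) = 72.41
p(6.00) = 103.49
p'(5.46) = 57.11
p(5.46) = 68.60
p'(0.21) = -5.05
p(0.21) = 0.69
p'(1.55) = -4.12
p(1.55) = -6.60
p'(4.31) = 30.05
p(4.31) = 19.20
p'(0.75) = -5.91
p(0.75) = -2.35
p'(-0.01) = -4.23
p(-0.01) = 1.71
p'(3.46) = 14.90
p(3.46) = 0.39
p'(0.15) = -4.85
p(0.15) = 0.98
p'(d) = 2.85*d^2 - 4.32*d - 4.27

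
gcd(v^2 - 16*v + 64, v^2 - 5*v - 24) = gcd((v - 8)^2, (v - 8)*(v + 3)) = v - 8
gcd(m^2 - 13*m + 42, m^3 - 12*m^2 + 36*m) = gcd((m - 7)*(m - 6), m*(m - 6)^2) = m - 6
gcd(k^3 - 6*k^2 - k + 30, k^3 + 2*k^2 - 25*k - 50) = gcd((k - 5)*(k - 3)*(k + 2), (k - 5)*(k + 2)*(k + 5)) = k^2 - 3*k - 10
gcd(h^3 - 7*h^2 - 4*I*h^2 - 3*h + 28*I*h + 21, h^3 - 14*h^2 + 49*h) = h - 7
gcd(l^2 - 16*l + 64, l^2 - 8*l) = l - 8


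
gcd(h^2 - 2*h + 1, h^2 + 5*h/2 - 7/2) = h - 1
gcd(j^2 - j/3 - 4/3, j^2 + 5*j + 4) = j + 1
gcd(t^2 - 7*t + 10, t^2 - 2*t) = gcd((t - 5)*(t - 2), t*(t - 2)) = t - 2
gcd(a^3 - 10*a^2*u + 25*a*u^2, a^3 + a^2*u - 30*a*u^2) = -a^2 + 5*a*u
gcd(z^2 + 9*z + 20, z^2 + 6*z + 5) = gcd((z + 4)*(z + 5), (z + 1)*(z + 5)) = z + 5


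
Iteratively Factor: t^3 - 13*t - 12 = (t + 3)*(t^2 - 3*t - 4) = (t - 4)*(t + 3)*(t + 1)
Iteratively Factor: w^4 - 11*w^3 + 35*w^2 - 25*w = (w - 5)*(w^3 - 6*w^2 + 5*w) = w*(w - 5)*(w^2 - 6*w + 5) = w*(w - 5)*(w - 1)*(w - 5)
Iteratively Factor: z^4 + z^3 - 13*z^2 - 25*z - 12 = (z + 1)*(z^3 - 13*z - 12) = (z - 4)*(z + 1)*(z^2 + 4*z + 3) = (z - 4)*(z + 1)^2*(z + 3)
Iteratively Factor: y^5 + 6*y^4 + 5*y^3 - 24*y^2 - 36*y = (y - 2)*(y^4 + 8*y^3 + 21*y^2 + 18*y) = (y - 2)*(y + 2)*(y^3 + 6*y^2 + 9*y) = (y - 2)*(y + 2)*(y + 3)*(y^2 + 3*y) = y*(y - 2)*(y + 2)*(y + 3)*(y + 3)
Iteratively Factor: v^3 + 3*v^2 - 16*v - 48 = (v + 4)*(v^2 - v - 12) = (v - 4)*(v + 4)*(v + 3)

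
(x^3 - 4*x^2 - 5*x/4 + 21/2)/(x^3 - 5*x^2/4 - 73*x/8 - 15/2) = 2*(2*x^2 - 11*x + 14)/(4*x^2 - 11*x - 20)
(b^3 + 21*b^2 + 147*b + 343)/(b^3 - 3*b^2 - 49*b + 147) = (b^2 + 14*b + 49)/(b^2 - 10*b + 21)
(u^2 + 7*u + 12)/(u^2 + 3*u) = (u + 4)/u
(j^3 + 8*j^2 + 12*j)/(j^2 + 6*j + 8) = j*(j + 6)/(j + 4)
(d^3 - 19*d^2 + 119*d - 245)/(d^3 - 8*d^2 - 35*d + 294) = (d - 5)/(d + 6)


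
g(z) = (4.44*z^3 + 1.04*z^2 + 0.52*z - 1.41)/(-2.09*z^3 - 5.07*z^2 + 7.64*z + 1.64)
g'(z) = (6.27*z^2 + 10.14*z - 7.64)*(4.44*z^3 + 1.04*z^2 + 0.52*z - 1.41)/(-2.09*z^3 - 5.07*z^2 + 7.64*z + 1.64)^2 + (13.32*z^2 + 2.08*z + 0.52)/(-2.09*z^3 - 5.07*z^2 + 7.64*z + 1.64) = (-20.3372*z^4 + 70.0168*z^3 + 23.5861*z^2 - 10.8862*z + 11.6252)/(4.3681*z^6 + 21.1926*z^5 - 6.2303*z^4 - 84.3248*z^3 + 41.74*z^2 + 25.0592*z + 2.6896)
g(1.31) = -6.30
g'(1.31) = 44.16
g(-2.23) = 2.68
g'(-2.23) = -3.71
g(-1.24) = 0.77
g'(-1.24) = -0.89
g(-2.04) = 2.07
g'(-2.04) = -2.72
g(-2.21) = 2.60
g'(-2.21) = -3.58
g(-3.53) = -54.16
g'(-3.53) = -501.89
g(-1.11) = 0.66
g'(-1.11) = -0.71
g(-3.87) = -14.19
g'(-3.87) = -27.51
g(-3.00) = 10.83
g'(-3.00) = -29.88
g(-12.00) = -2.70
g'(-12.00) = -0.07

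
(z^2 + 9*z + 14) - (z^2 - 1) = 9*z + 15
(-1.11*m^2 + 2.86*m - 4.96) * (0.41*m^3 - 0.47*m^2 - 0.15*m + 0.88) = -0.4551*m^5 + 1.6943*m^4 - 3.2113*m^3 + 0.9254*m^2 + 3.2608*m - 4.3648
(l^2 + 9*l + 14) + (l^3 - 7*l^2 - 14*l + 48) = l^3 - 6*l^2 - 5*l + 62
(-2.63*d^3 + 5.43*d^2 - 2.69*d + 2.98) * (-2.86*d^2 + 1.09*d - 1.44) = 7.5218*d^5 - 18.3965*d^4 + 17.3993*d^3 - 19.2741*d^2 + 7.1218*d - 4.2912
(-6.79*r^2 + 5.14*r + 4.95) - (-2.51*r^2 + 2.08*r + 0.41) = -4.28*r^2 + 3.06*r + 4.54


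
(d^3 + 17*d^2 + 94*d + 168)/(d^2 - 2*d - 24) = (d^2 + 13*d + 42)/(d - 6)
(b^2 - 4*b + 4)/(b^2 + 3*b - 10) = (b - 2)/(b + 5)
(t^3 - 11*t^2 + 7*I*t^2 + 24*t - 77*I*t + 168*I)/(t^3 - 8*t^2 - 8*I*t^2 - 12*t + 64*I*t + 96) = (t^2 + t*(-3 + 7*I) - 21*I)/(t^2 - 8*I*t - 12)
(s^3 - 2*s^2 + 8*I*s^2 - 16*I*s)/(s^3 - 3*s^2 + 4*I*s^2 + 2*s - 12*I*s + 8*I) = s*(s + 8*I)/(s^2 + s*(-1 + 4*I) - 4*I)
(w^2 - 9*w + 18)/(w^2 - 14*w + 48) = (w - 3)/(w - 8)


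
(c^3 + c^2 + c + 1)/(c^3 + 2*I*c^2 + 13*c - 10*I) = (c^2 + c*(1 + I) + I)/(c^2 + 3*I*c + 10)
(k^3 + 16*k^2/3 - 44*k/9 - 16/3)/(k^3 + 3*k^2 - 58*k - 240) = (9*k^2 - 6*k - 8)/(9*(k^2 - 3*k - 40))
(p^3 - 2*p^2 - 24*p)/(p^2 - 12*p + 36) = p*(p + 4)/(p - 6)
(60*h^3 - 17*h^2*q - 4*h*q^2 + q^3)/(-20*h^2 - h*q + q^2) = -3*h + q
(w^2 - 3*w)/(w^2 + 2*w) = (w - 3)/(w + 2)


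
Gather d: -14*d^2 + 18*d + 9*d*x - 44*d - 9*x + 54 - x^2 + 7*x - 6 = -14*d^2 + d*(9*x - 26) - x^2 - 2*x + 48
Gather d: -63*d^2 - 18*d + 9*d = -63*d^2 - 9*d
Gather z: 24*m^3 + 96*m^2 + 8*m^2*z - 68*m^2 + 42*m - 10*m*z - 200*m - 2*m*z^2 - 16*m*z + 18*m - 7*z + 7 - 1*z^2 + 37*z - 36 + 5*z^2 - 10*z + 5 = 24*m^3 + 28*m^2 - 140*m + z^2*(4 - 2*m) + z*(8*m^2 - 26*m + 20) - 24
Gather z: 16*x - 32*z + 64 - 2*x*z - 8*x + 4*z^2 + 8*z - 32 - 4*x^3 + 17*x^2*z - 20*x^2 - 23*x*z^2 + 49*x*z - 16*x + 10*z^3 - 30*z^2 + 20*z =-4*x^3 - 20*x^2 - 8*x + 10*z^3 + z^2*(-23*x - 26) + z*(17*x^2 + 47*x - 4) + 32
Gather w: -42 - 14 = -56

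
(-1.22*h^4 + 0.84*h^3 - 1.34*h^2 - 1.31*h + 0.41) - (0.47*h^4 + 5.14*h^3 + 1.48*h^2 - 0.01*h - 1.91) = -1.69*h^4 - 4.3*h^3 - 2.82*h^2 - 1.3*h + 2.32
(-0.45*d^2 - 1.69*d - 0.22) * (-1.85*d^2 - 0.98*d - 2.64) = 0.8325*d^4 + 3.5675*d^3 + 3.2512*d^2 + 4.6772*d + 0.5808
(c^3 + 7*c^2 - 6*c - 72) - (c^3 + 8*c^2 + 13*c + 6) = -c^2 - 19*c - 78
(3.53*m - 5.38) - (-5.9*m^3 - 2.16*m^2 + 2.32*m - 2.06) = 5.9*m^3 + 2.16*m^2 + 1.21*m - 3.32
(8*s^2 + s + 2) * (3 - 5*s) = -40*s^3 + 19*s^2 - 7*s + 6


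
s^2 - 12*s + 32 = (s - 8)*(s - 4)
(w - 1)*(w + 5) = w^2 + 4*w - 5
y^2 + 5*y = y*(y + 5)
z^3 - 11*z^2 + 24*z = z*(z - 8)*(z - 3)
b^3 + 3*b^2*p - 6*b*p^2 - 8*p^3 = (b - 2*p)*(b + p)*(b + 4*p)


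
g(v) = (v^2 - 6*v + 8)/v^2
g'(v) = (2*v - 6)/v^2 - 2*(v^2 - 6*v + 8)/v^3 = 2*(3*v - 8)/v^3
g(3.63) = -0.05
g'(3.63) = 0.12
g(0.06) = 2123.22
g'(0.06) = -72407.41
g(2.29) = -0.09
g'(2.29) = -0.19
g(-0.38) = 72.19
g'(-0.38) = 333.14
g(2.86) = -0.12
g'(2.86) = 0.05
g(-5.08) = 2.49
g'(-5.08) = 0.35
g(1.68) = 0.26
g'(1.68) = -1.25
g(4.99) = 0.12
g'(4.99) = 0.11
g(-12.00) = 1.56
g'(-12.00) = 0.05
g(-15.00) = 1.44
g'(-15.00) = 0.03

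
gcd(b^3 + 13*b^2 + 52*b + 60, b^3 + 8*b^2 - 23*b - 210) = b + 6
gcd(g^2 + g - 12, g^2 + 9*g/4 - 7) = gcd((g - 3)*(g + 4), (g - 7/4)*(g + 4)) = g + 4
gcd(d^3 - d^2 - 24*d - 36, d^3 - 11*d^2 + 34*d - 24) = d - 6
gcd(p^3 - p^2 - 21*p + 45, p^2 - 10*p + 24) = 1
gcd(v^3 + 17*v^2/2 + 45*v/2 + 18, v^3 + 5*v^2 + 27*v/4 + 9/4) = v^2 + 9*v/2 + 9/2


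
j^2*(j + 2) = j^3 + 2*j^2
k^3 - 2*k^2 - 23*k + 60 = (k - 4)*(k - 3)*(k + 5)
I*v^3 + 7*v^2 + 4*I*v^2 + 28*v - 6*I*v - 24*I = (v + 4)*(v - 6*I)*(I*v + 1)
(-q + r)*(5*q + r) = -5*q^2 + 4*q*r + r^2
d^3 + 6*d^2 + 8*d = d*(d + 2)*(d + 4)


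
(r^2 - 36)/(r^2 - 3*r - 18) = (r + 6)/(r + 3)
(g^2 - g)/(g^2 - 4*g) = (g - 1)/(g - 4)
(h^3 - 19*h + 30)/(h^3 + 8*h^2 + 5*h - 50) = (h - 3)/(h + 5)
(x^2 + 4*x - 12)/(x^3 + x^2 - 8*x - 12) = (x^2 + 4*x - 12)/(x^3 + x^2 - 8*x - 12)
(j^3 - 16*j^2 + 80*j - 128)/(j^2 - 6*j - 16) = (j^2 - 8*j + 16)/(j + 2)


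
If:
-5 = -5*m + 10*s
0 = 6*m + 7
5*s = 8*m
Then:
No Solution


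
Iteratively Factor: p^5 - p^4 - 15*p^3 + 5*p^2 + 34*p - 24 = (p - 4)*(p^4 + 3*p^3 - 3*p^2 - 7*p + 6) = (p - 4)*(p + 2)*(p^3 + p^2 - 5*p + 3) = (p - 4)*(p - 1)*(p + 2)*(p^2 + 2*p - 3) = (p - 4)*(p - 1)^2*(p + 2)*(p + 3)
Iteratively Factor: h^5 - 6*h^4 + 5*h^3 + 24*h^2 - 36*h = (h - 3)*(h^4 - 3*h^3 - 4*h^2 + 12*h) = h*(h - 3)*(h^3 - 3*h^2 - 4*h + 12) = h*(h - 3)*(h - 2)*(h^2 - h - 6) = h*(h - 3)*(h - 2)*(h + 2)*(h - 3)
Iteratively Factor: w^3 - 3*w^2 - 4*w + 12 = (w + 2)*(w^2 - 5*w + 6) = (w - 2)*(w + 2)*(w - 3)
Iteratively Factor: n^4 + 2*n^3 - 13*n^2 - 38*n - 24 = (n - 4)*(n^3 + 6*n^2 + 11*n + 6) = (n - 4)*(n + 3)*(n^2 + 3*n + 2) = (n - 4)*(n + 1)*(n + 3)*(n + 2)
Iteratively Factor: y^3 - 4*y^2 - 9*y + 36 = (y + 3)*(y^2 - 7*y + 12) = (y - 4)*(y + 3)*(y - 3)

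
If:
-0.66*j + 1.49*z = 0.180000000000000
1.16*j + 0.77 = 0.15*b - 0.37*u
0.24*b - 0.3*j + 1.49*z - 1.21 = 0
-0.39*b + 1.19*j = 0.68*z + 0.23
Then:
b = 2.27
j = 1.35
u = -5.39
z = 0.72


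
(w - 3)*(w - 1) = w^2 - 4*w + 3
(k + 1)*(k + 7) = k^2 + 8*k + 7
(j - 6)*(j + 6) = j^2 - 36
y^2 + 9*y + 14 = (y + 2)*(y + 7)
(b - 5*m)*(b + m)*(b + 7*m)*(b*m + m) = b^4*m + 3*b^3*m^2 + b^3*m - 33*b^2*m^3 + 3*b^2*m^2 - 35*b*m^4 - 33*b*m^3 - 35*m^4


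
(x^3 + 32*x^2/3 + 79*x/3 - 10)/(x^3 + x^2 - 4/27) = 9*(x^2 + 11*x + 30)/(9*x^2 + 12*x + 4)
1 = 1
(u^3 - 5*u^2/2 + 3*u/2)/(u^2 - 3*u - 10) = u*(-2*u^2 + 5*u - 3)/(2*(-u^2 + 3*u + 10))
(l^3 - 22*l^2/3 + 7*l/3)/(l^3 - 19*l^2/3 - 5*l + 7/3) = l/(l + 1)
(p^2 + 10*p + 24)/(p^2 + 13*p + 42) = (p + 4)/(p + 7)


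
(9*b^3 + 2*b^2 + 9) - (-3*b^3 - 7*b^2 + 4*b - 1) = 12*b^3 + 9*b^2 - 4*b + 10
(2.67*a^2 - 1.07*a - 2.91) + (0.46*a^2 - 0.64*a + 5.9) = 3.13*a^2 - 1.71*a + 2.99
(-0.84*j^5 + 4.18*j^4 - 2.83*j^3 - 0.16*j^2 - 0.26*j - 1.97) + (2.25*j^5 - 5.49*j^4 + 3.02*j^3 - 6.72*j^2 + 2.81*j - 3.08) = 1.41*j^5 - 1.31*j^4 + 0.19*j^3 - 6.88*j^2 + 2.55*j - 5.05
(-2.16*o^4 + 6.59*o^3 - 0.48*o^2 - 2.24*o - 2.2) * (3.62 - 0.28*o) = 0.6048*o^5 - 9.6644*o^4 + 23.9902*o^3 - 1.1104*o^2 - 7.4928*o - 7.964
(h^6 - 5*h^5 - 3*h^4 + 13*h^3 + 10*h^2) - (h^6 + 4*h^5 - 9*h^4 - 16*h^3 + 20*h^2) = -9*h^5 + 6*h^4 + 29*h^3 - 10*h^2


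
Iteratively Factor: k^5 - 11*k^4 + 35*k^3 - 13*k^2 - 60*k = (k - 4)*(k^4 - 7*k^3 + 7*k^2 + 15*k) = (k - 4)*(k + 1)*(k^3 - 8*k^2 + 15*k) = (k - 4)*(k - 3)*(k + 1)*(k^2 - 5*k) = k*(k - 4)*(k - 3)*(k + 1)*(k - 5)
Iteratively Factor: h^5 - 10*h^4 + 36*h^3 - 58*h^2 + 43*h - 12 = (h - 3)*(h^4 - 7*h^3 + 15*h^2 - 13*h + 4) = (h - 4)*(h - 3)*(h^3 - 3*h^2 + 3*h - 1) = (h - 4)*(h - 3)*(h - 1)*(h^2 - 2*h + 1) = (h - 4)*(h - 3)*(h - 1)^2*(h - 1)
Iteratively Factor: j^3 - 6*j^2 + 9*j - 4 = (j - 1)*(j^2 - 5*j + 4) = (j - 1)^2*(j - 4)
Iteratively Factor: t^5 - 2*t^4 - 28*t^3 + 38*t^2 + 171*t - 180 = (t - 1)*(t^4 - t^3 - 29*t^2 + 9*t + 180) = (t - 5)*(t - 1)*(t^3 + 4*t^2 - 9*t - 36) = (t - 5)*(t - 3)*(t - 1)*(t^2 + 7*t + 12) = (t - 5)*(t - 3)*(t - 1)*(t + 3)*(t + 4)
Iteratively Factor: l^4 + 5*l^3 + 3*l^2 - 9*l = (l - 1)*(l^3 + 6*l^2 + 9*l) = (l - 1)*(l + 3)*(l^2 + 3*l) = l*(l - 1)*(l + 3)*(l + 3)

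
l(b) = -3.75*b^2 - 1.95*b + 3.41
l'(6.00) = -46.95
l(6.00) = -143.29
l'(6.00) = -46.95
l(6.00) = -143.29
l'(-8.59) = 62.48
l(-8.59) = -256.54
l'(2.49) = -20.62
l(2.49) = -24.70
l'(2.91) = -23.78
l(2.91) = -34.02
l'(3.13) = -25.42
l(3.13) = -39.43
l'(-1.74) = 11.10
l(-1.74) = -4.55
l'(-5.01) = 35.62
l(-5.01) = -80.95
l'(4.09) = -32.62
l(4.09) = -67.30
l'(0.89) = -8.62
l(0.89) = -1.30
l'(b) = -7.5*b - 1.95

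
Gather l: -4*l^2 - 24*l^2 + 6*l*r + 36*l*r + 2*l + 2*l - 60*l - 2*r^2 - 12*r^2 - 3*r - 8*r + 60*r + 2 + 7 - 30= -28*l^2 + l*(42*r - 56) - 14*r^2 + 49*r - 21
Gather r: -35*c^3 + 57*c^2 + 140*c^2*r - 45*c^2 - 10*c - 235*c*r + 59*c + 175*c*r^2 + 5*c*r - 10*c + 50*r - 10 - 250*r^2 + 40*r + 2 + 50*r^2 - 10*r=-35*c^3 + 12*c^2 + 39*c + r^2*(175*c - 200) + r*(140*c^2 - 230*c + 80) - 8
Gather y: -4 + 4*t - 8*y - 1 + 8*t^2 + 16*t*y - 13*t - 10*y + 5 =8*t^2 - 9*t + y*(16*t - 18)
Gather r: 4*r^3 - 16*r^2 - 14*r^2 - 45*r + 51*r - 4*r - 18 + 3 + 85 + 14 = 4*r^3 - 30*r^2 + 2*r + 84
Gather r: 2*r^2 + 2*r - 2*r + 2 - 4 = 2*r^2 - 2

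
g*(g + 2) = g^2 + 2*g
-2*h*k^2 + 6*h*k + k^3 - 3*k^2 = k*(-2*h + k)*(k - 3)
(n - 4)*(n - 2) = n^2 - 6*n + 8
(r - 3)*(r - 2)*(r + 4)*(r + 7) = r^4 + 6*r^3 - 21*r^2 - 74*r + 168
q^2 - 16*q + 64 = (q - 8)^2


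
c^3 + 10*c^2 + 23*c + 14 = (c + 1)*(c + 2)*(c + 7)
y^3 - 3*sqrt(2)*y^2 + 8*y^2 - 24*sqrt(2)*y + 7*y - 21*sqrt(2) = (y + 1)*(y + 7)*(y - 3*sqrt(2))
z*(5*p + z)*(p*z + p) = 5*p^2*z^2 + 5*p^2*z + p*z^3 + p*z^2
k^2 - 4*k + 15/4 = (k - 5/2)*(k - 3/2)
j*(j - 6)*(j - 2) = j^3 - 8*j^2 + 12*j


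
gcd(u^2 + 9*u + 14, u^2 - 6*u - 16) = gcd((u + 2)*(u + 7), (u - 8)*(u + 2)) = u + 2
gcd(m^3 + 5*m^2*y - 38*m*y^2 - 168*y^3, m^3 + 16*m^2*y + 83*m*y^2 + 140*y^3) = m^2 + 11*m*y + 28*y^2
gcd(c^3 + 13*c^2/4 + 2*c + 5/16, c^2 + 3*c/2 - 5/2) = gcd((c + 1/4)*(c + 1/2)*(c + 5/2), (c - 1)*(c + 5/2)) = c + 5/2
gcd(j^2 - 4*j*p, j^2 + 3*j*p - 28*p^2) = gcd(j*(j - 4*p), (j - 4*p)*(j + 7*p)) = -j + 4*p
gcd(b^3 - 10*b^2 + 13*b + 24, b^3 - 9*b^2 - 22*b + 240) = b - 8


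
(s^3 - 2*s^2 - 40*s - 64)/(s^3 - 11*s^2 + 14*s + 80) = (s + 4)/(s - 5)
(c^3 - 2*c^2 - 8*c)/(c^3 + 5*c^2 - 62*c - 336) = c*(c^2 - 2*c - 8)/(c^3 + 5*c^2 - 62*c - 336)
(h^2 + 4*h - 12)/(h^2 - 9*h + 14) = (h + 6)/(h - 7)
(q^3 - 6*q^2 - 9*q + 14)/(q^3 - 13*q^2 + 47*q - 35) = (q + 2)/(q - 5)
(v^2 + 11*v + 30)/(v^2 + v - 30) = (v + 5)/(v - 5)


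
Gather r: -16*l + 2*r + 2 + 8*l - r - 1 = -8*l + r + 1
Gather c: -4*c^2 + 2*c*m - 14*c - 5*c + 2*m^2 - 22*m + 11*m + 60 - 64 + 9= -4*c^2 + c*(2*m - 19) + 2*m^2 - 11*m + 5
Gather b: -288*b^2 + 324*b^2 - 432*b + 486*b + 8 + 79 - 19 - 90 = 36*b^2 + 54*b - 22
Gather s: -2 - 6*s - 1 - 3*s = -9*s - 3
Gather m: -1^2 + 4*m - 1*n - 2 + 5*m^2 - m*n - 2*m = 5*m^2 + m*(2 - n) - n - 3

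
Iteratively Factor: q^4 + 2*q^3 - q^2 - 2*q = (q + 1)*(q^3 + q^2 - 2*q) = (q + 1)*(q + 2)*(q^2 - q) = q*(q + 1)*(q + 2)*(q - 1)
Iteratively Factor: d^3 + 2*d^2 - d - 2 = (d + 1)*(d^2 + d - 2) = (d - 1)*(d + 1)*(d + 2)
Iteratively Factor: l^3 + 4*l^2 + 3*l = (l + 1)*(l^2 + 3*l) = (l + 1)*(l + 3)*(l)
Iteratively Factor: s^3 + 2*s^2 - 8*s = (s)*(s^2 + 2*s - 8) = s*(s - 2)*(s + 4)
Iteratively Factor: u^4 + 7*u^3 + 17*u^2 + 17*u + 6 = (u + 3)*(u^3 + 4*u^2 + 5*u + 2) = (u + 1)*(u + 3)*(u^2 + 3*u + 2) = (u + 1)*(u + 2)*(u + 3)*(u + 1)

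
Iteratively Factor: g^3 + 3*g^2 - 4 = (g + 2)*(g^2 + g - 2) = (g + 2)^2*(g - 1)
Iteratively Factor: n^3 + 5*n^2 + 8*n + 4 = (n + 2)*(n^2 + 3*n + 2) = (n + 1)*(n + 2)*(n + 2)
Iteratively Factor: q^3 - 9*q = (q + 3)*(q^2 - 3*q) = q*(q + 3)*(q - 3)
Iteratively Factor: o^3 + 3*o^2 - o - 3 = (o + 1)*(o^2 + 2*o - 3) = (o - 1)*(o + 1)*(o + 3)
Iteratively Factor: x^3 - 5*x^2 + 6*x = (x)*(x^2 - 5*x + 6) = x*(x - 3)*(x - 2)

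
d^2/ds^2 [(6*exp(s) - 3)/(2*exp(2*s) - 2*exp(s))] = 3*(2*exp(3*s) - 2*exp(2*s) + 3*exp(s) - 1)*exp(-s)/(2*(exp(3*s) - 3*exp(2*s) + 3*exp(s) - 1))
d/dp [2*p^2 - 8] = 4*p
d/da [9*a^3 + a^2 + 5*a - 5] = 27*a^2 + 2*a + 5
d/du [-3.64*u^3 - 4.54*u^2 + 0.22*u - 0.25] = -10.92*u^2 - 9.08*u + 0.22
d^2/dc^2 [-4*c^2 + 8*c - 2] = -8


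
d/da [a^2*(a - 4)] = a*(3*a - 8)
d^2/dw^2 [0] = 0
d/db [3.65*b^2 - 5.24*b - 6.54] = 7.3*b - 5.24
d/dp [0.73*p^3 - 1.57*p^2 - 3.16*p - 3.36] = 2.19*p^2 - 3.14*p - 3.16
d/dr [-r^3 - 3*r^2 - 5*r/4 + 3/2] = -3*r^2 - 6*r - 5/4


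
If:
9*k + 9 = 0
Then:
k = -1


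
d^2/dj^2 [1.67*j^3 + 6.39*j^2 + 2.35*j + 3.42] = 10.02*j + 12.78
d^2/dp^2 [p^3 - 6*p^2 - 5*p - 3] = 6*p - 12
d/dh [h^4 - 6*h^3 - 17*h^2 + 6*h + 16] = 4*h^3 - 18*h^2 - 34*h + 6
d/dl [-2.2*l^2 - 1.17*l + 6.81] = -4.4*l - 1.17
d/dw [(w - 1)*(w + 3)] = 2*w + 2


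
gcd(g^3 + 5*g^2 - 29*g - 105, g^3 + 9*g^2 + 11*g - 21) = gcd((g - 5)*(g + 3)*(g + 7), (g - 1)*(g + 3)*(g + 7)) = g^2 + 10*g + 21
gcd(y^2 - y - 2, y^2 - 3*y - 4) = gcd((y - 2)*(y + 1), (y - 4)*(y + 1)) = y + 1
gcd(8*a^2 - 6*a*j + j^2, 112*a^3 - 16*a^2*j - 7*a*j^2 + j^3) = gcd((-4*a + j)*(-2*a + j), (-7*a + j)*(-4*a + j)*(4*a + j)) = 4*a - j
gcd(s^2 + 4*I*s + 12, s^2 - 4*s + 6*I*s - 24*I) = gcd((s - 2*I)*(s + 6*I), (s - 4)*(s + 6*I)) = s + 6*I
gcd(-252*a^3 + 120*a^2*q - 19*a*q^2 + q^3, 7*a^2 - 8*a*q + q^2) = -7*a + q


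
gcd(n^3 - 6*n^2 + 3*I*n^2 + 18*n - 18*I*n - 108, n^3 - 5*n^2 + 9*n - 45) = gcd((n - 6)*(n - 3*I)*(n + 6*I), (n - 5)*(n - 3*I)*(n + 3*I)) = n - 3*I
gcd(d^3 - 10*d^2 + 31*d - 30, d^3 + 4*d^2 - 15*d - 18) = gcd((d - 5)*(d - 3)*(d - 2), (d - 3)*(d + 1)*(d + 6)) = d - 3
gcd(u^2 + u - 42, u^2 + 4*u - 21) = u + 7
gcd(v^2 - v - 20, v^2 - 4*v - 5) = v - 5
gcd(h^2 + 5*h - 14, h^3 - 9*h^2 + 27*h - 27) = 1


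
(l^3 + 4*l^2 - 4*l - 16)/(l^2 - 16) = (l^2 - 4)/(l - 4)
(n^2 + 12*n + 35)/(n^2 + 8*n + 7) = (n + 5)/(n + 1)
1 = 1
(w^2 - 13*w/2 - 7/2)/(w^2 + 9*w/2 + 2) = (w - 7)/(w + 4)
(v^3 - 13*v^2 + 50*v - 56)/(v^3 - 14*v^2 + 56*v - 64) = (v - 7)/(v - 8)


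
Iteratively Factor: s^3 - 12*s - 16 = (s - 4)*(s^2 + 4*s + 4) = (s - 4)*(s + 2)*(s + 2)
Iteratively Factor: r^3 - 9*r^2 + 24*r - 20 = (r - 5)*(r^2 - 4*r + 4) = (r - 5)*(r - 2)*(r - 2)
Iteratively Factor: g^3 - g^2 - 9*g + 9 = (g - 1)*(g^2 - 9) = (g - 3)*(g - 1)*(g + 3)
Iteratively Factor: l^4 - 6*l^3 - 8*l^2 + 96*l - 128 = (l - 2)*(l^3 - 4*l^2 - 16*l + 64) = (l - 4)*(l - 2)*(l^2 - 16) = (l - 4)*(l - 2)*(l + 4)*(l - 4)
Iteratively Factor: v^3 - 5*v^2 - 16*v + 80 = (v - 4)*(v^2 - v - 20) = (v - 4)*(v + 4)*(v - 5)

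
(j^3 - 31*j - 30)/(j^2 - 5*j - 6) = j + 5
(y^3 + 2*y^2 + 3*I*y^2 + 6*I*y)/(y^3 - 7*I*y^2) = (y^2 + y*(2 + 3*I) + 6*I)/(y*(y - 7*I))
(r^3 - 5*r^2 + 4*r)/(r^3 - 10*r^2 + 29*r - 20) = r/(r - 5)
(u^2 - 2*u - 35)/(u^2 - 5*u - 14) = (u + 5)/(u + 2)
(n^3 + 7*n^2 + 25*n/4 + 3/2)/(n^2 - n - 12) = (n^3 + 7*n^2 + 25*n/4 + 3/2)/(n^2 - n - 12)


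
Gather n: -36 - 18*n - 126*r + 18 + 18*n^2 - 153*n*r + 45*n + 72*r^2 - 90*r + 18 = 18*n^2 + n*(27 - 153*r) + 72*r^2 - 216*r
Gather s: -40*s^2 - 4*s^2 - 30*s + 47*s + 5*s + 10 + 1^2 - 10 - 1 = -44*s^2 + 22*s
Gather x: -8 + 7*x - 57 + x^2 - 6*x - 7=x^2 + x - 72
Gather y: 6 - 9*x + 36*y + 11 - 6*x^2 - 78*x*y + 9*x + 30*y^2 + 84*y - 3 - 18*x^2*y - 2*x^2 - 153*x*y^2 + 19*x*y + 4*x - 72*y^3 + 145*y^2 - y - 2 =-8*x^2 + 4*x - 72*y^3 + y^2*(175 - 153*x) + y*(-18*x^2 - 59*x + 119) + 12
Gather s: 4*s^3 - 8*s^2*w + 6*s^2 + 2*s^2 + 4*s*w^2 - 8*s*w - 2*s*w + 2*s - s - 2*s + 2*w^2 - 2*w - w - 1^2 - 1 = 4*s^3 + s^2*(8 - 8*w) + s*(4*w^2 - 10*w - 1) + 2*w^2 - 3*w - 2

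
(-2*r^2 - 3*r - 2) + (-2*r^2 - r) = -4*r^2 - 4*r - 2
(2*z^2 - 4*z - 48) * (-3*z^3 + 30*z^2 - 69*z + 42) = -6*z^5 + 72*z^4 - 114*z^3 - 1080*z^2 + 3144*z - 2016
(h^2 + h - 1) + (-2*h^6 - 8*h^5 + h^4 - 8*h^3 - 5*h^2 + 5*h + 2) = -2*h^6 - 8*h^5 + h^4 - 8*h^3 - 4*h^2 + 6*h + 1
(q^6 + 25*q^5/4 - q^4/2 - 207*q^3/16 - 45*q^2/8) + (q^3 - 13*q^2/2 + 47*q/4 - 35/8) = q^6 + 25*q^5/4 - q^4/2 - 191*q^3/16 - 97*q^2/8 + 47*q/4 - 35/8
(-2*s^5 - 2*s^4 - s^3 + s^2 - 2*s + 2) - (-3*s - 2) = -2*s^5 - 2*s^4 - s^3 + s^2 + s + 4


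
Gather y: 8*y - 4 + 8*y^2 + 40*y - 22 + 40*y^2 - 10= 48*y^2 + 48*y - 36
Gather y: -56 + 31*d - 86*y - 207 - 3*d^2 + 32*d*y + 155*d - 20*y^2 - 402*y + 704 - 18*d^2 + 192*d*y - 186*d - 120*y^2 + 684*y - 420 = -21*d^2 - 140*y^2 + y*(224*d + 196) + 21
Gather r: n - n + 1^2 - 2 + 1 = 0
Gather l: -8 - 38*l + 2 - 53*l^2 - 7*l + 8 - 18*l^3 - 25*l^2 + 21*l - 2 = -18*l^3 - 78*l^2 - 24*l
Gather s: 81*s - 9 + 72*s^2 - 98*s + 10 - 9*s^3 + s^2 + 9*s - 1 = -9*s^3 + 73*s^2 - 8*s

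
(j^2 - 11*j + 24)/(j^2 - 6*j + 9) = (j - 8)/(j - 3)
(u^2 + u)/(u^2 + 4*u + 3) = u/(u + 3)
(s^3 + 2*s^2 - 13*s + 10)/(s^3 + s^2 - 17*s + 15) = (s - 2)/(s - 3)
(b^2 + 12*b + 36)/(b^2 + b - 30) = (b + 6)/(b - 5)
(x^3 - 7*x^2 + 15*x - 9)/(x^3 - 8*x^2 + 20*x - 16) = (x^3 - 7*x^2 + 15*x - 9)/(x^3 - 8*x^2 + 20*x - 16)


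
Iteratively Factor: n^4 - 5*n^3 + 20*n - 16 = (n - 2)*(n^3 - 3*n^2 - 6*n + 8) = (n - 2)*(n + 2)*(n^2 - 5*n + 4) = (n - 4)*(n - 2)*(n + 2)*(n - 1)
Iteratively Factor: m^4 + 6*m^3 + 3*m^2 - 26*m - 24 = (m + 1)*(m^3 + 5*m^2 - 2*m - 24) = (m + 1)*(m + 4)*(m^2 + m - 6) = (m + 1)*(m + 3)*(m + 4)*(m - 2)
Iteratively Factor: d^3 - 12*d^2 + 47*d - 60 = (d - 4)*(d^2 - 8*d + 15) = (d - 5)*(d - 4)*(d - 3)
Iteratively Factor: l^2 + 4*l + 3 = (l + 3)*(l + 1)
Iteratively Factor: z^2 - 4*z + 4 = (z - 2)*(z - 2)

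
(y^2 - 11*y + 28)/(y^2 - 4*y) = (y - 7)/y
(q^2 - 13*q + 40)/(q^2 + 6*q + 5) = (q^2 - 13*q + 40)/(q^2 + 6*q + 5)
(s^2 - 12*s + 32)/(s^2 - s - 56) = (s - 4)/(s + 7)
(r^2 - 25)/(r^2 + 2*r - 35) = (r + 5)/(r + 7)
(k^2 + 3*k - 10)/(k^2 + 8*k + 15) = (k - 2)/(k + 3)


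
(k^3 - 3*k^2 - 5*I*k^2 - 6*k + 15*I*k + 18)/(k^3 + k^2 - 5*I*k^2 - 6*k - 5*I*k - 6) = (k - 3)/(k + 1)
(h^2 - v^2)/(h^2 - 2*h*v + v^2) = (-h - v)/(-h + v)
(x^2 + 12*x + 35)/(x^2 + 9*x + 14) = (x + 5)/(x + 2)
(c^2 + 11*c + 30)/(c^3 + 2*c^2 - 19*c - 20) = (c + 6)/(c^2 - 3*c - 4)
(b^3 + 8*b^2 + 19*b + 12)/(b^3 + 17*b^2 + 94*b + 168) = (b^2 + 4*b + 3)/(b^2 + 13*b + 42)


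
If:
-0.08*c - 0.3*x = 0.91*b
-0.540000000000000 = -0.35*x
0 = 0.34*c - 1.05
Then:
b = -0.78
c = 3.09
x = 1.54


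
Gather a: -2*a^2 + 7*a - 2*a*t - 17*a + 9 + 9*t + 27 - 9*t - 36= -2*a^2 + a*(-2*t - 10)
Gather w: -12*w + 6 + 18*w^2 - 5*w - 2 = 18*w^2 - 17*w + 4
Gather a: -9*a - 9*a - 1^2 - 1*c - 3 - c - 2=-18*a - 2*c - 6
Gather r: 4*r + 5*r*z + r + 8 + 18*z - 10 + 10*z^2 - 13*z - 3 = r*(5*z + 5) + 10*z^2 + 5*z - 5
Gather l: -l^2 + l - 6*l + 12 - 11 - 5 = -l^2 - 5*l - 4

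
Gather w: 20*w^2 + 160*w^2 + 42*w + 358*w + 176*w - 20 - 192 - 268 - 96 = 180*w^2 + 576*w - 576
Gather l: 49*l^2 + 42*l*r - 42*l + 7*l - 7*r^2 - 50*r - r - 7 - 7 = 49*l^2 + l*(42*r - 35) - 7*r^2 - 51*r - 14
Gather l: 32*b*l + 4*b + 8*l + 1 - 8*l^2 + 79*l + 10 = 4*b - 8*l^2 + l*(32*b + 87) + 11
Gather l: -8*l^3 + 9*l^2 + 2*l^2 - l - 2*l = -8*l^3 + 11*l^2 - 3*l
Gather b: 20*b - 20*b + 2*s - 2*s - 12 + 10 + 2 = 0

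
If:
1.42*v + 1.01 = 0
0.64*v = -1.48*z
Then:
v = -0.71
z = 0.31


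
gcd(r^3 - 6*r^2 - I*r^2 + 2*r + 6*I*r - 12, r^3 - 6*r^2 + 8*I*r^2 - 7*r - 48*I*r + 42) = r^2 + r*(-6 + I) - 6*I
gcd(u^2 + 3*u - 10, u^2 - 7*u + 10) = u - 2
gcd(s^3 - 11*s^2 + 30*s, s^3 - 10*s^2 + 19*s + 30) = s^2 - 11*s + 30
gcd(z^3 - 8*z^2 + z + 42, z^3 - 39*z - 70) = z^2 - 5*z - 14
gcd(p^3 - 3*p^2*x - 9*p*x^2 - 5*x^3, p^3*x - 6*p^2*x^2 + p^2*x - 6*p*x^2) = 1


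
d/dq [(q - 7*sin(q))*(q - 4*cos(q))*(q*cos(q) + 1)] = -(q - 7*sin(q))*(q - 4*cos(q))*(q*sin(q) - cos(q)) + (q - 7*sin(q))*(q*cos(q) + 1)*(4*sin(q) + 1) - (q - 4*cos(q))*(q*cos(q) + 1)*(7*cos(q) - 1)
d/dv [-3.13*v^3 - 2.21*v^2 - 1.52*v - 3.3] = -9.39*v^2 - 4.42*v - 1.52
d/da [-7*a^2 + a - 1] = 1 - 14*a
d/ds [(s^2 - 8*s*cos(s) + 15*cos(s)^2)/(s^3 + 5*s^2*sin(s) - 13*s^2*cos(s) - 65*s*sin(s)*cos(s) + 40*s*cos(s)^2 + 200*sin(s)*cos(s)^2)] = (-5*sqrt(2)*s^2*sin(s + pi/4) - s^2 + 6*s*cos(s) + 40*s*cos(2*s) + 15*s - 25*sin(2*s)/2 - 90*cos(s) - 12*cos(2*s) - 30*cos(3*s) - 12)/((s + 5*sin(s))^2*(s - 8*cos(s))^2)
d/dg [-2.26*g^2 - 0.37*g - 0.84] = -4.52*g - 0.37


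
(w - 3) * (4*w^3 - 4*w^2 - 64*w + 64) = 4*w^4 - 16*w^3 - 52*w^2 + 256*w - 192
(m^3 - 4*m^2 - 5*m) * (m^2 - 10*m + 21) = m^5 - 14*m^4 + 56*m^3 - 34*m^2 - 105*m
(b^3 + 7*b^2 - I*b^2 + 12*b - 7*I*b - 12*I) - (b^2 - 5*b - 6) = b^3 + 6*b^2 - I*b^2 + 17*b - 7*I*b + 6 - 12*I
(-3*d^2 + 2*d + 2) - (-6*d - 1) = -3*d^2 + 8*d + 3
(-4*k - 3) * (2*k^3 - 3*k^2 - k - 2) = -8*k^4 + 6*k^3 + 13*k^2 + 11*k + 6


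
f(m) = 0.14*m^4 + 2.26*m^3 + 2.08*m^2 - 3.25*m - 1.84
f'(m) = 0.56*m^3 + 6.78*m^2 + 4.16*m - 3.25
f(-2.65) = -13.77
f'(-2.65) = 22.92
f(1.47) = 5.71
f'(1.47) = 19.29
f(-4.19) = -74.80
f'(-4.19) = 57.16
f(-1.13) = 1.46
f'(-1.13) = -0.10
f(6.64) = 1002.06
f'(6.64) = 487.24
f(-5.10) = -136.24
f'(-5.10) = 77.60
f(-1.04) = 1.41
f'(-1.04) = -0.87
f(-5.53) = -171.53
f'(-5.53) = 86.38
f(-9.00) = -533.11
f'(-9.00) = 100.25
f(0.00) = -1.84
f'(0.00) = -3.25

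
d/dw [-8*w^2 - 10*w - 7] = -16*w - 10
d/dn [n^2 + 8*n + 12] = 2*n + 8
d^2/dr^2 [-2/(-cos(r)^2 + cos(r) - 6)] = 2*(4*sin(r)^4 + 21*sin(r)^2 + 39*cos(r)/4 - 3*cos(3*r)/4 - 15)/(sin(r)^2 + cos(r) - 7)^3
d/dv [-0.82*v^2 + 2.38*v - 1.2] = 2.38 - 1.64*v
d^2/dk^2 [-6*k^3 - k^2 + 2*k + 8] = -36*k - 2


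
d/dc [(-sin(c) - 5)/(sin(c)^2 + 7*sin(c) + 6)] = (sin(c)^2 + 10*sin(c) + 29)*cos(c)/(sin(c)^2 + 7*sin(c) + 6)^2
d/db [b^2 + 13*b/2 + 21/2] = 2*b + 13/2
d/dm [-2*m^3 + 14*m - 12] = 14 - 6*m^2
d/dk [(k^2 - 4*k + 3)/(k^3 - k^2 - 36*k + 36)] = (-k^2 + 6*k - 36)/(k^4 - 72*k^2 + 1296)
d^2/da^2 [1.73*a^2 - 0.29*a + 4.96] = 3.46000000000000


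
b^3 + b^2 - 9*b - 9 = (b - 3)*(b + 1)*(b + 3)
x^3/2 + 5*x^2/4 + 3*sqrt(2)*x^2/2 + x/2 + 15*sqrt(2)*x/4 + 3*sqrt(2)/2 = (x/2 + 1)*(x + 1/2)*(x + 3*sqrt(2))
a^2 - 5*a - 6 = (a - 6)*(a + 1)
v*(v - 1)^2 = v^3 - 2*v^2 + v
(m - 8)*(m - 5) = m^2 - 13*m + 40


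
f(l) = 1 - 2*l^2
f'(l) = -4*l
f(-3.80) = -27.88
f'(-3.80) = 15.20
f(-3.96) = -30.36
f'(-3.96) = 15.84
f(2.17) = -8.42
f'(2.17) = -8.68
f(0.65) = 0.16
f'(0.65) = -2.60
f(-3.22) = -19.74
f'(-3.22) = 12.88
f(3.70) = -26.38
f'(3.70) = -14.80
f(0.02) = 1.00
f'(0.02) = -0.08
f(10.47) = -218.24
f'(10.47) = -41.88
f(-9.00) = -161.00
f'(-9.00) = 36.00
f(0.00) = 1.00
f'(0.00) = 0.00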